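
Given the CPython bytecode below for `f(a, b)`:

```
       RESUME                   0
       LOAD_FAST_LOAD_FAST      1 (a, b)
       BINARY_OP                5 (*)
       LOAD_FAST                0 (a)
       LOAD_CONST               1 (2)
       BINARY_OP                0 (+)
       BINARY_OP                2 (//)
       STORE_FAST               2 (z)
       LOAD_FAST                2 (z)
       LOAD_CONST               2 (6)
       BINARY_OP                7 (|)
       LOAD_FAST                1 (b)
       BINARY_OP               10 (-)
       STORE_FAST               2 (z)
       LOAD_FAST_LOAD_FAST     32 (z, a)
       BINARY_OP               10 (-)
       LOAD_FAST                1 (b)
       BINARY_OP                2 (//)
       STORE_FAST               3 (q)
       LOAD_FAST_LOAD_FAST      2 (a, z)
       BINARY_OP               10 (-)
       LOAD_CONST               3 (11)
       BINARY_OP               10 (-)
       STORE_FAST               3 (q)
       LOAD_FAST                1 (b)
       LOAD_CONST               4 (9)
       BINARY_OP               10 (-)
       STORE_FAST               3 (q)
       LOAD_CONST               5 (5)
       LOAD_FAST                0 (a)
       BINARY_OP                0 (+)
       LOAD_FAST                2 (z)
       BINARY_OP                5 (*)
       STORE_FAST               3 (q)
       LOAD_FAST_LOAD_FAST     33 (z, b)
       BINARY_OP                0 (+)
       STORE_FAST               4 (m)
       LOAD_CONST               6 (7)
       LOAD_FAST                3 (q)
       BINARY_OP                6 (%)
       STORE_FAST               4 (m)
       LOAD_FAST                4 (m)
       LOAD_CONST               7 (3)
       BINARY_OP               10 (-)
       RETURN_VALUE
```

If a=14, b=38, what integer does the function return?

4

LOAD_FAST_LOAD_FAST a,b → push 14,38. Stack: [14, 38]
BINARY_OP * → 14 * 38 = 532. Stack: [532]
LOAD_FAST a → push 14. Stack: [532, 14]
LOAD_CONST → push 2. Stack: [532, 14, 2]
BINARY_OP + → 14 + 2 = 16. Stack: [532, 16]
BINARY_OP // → 532 // 16 = 33. Stack: [33]
STORE_FAST z → z=33. Stack: []
LOAD_FAST z → push 33. Stack: [33]
LOAD_CONST → push 6. Stack: [33, 6]
BINARY_OP | → 33 | 6 = 39. Stack: [39]
LOAD_FAST b → push 38. Stack: [39, 38]
BINARY_OP - → 39 - 38 = 1. Stack: [1]
STORE_FAST z → z=1. Stack: []
LOAD_FAST_LOAD_FAST z,a → push 1,14. Stack: [1, 14]
BINARY_OP - → 1 - 14 = -13. Stack: [-13]
LOAD_FAST b → push 38. Stack: [-13, 38]
BINARY_OP // → -13 // 38 = -1. Stack: [-1]
STORE_FAST q → q=-1. Stack: []
LOAD_FAST_LOAD_FAST a,z → push 14,1. Stack: [14, 1]
BINARY_OP - → 14 - 1 = 13. Stack: [13]
LOAD_CONST → push 11. Stack: [13, 11]
BINARY_OP - → 13 - 11 = 2. Stack: [2]
STORE_FAST q → q=2. Stack: []
LOAD_FAST b → push 38. Stack: [38]
LOAD_CONST → push 9. Stack: [38, 9]
BINARY_OP - → 38 - 9 = 29. Stack: [29]
STORE_FAST q → q=29. Stack: []
LOAD_CONST → push 5. Stack: [5]
LOAD_FAST a → push 14. Stack: [5, 14]
BINARY_OP + → 5 + 14 = 19. Stack: [19]
LOAD_FAST z → push 1. Stack: [19, 1]
BINARY_OP * → 19 * 1 = 19. Stack: [19]
STORE_FAST q → q=19. Stack: []
LOAD_FAST_LOAD_FAST z,b → push 1,38. Stack: [1, 38]
BINARY_OP + → 1 + 38 = 39. Stack: [39]
STORE_FAST m → m=39. Stack: []
LOAD_CONST → push 7. Stack: [7]
LOAD_FAST q → push 19. Stack: [7, 19]
BINARY_OP % → 7 % 19 = 7. Stack: [7]
STORE_FAST m → m=7. Stack: []
LOAD_FAST m → push 7. Stack: [7]
LOAD_CONST → push 3. Stack: [7, 3]
BINARY_OP - → 7 - 3 = 4. Stack: [4]
RETURN_VALUE → return 4.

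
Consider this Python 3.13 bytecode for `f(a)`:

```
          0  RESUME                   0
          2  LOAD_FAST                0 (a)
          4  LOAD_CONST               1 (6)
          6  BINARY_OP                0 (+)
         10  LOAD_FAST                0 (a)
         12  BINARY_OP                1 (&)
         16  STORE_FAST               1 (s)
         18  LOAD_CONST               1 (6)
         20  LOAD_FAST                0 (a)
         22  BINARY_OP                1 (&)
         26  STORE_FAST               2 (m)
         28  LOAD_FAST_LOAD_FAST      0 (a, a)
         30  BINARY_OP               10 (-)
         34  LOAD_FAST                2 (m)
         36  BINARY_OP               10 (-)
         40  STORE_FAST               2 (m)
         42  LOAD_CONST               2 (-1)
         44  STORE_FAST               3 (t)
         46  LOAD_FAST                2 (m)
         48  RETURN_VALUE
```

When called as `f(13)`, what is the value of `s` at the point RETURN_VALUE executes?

LOAD_FAST a → push 13. Stack: [13]
LOAD_CONST → push 6. Stack: [13, 6]
BINARY_OP + → 13 + 6 = 19. Stack: [19]
LOAD_FAST a → push 13. Stack: [19, 13]
BINARY_OP & → 19 & 13 = 1. Stack: [1]
STORE_FAST s → s=1. Stack: []
LOAD_CONST → push 6. Stack: [6]
LOAD_FAST a → push 13. Stack: [6, 13]
BINARY_OP & → 6 & 13 = 4. Stack: [4]
STORE_FAST m → m=4. Stack: []
LOAD_FAST_LOAD_FAST a,a → push 13,13. Stack: [13, 13]
BINARY_OP - → 13 - 13 = 0. Stack: [0]
LOAD_FAST m → push 4. Stack: [0, 4]
BINARY_OP - → 0 - 4 = -4. Stack: [-4]
STORE_FAST m → m=-4. Stack: []
LOAD_CONST → push -1. Stack: [-1]
STORE_FAST t → t=-1. Stack: []
LOAD_FAST m → push -4. Stack: [-4]
RETURN_VALUE → return -4.

1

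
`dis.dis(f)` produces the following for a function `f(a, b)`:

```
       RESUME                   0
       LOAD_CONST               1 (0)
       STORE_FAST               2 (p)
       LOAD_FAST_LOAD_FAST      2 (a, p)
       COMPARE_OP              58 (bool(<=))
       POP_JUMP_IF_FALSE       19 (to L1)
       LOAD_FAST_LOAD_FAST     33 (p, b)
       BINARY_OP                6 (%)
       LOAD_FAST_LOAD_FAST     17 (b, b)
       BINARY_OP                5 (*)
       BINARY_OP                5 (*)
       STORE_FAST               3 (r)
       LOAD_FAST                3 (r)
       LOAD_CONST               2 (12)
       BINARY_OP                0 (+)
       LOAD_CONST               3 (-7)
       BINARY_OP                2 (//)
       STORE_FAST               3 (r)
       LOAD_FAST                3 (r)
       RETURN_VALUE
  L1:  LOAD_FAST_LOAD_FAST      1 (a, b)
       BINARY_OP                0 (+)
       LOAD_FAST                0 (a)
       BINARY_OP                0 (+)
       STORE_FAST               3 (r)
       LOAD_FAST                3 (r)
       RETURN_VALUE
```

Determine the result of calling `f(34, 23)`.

91

LOAD_CONST → push 0. Stack: [0]
STORE_FAST p → p=0. Stack: []
LOAD_FAST_LOAD_FAST a,p → push 34,0. Stack: [34, 0]
COMPARE_OP bool(<=) → 34 vs 0 = False. Stack: [False]
POP_JUMP_IF_FALSE → pop False; jump. Stack: []
LOAD_FAST_LOAD_FAST a,b → push 34,23. Stack: [34, 23]
BINARY_OP + → 34 + 23 = 57. Stack: [57]
LOAD_FAST a → push 34. Stack: [57, 34]
BINARY_OP + → 57 + 34 = 91. Stack: [91]
STORE_FAST r → r=91. Stack: []
LOAD_FAST r → push 91. Stack: [91]
RETURN_VALUE → return 91.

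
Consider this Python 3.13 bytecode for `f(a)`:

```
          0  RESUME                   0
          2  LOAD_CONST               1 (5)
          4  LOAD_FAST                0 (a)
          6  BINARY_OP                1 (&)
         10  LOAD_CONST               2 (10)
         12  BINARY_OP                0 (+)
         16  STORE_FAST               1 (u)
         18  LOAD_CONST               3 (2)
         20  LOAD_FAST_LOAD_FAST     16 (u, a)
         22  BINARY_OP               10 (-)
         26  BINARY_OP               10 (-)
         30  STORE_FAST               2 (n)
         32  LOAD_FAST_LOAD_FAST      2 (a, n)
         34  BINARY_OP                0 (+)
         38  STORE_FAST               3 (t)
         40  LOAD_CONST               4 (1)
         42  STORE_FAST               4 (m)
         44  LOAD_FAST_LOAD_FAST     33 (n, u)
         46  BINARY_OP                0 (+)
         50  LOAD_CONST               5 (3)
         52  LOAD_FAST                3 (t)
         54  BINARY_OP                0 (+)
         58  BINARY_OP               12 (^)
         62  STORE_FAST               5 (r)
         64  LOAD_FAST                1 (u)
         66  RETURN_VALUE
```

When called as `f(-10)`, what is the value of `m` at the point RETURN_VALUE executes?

1

LOAD_CONST → push 5. Stack: [5]
LOAD_FAST a → push -10. Stack: [5, -10]
BINARY_OP & → 5 & -10 = 4. Stack: [4]
LOAD_CONST → push 10. Stack: [4, 10]
BINARY_OP + → 4 + 10 = 14. Stack: [14]
STORE_FAST u → u=14. Stack: []
LOAD_CONST → push 2. Stack: [2]
LOAD_FAST_LOAD_FAST u,a → push 14,-10. Stack: [2, 14, -10]
BINARY_OP - → 14 - -10 = 24. Stack: [2, 24]
BINARY_OP - → 2 - 24 = -22. Stack: [-22]
STORE_FAST n → n=-22. Stack: []
LOAD_FAST_LOAD_FAST a,n → push -10,-22. Stack: [-10, -22]
BINARY_OP + → -10 + -22 = -32. Stack: [-32]
STORE_FAST t → t=-32. Stack: []
LOAD_CONST → push 1. Stack: [1]
STORE_FAST m → m=1. Stack: []
LOAD_FAST_LOAD_FAST n,u → push -22,14. Stack: [-22, 14]
BINARY_OP + → -22 + 14 = -8. Stack: [-8]
LOAD_CONST → push 3. Stack: [-8, 3]
LOAD_FAST t → push -32. Stack: [-8, 3, -32]
BINARY_OP + → 3 + -32 = -29. Stack: [-8, -29]
BINARY_OP ^ → -8 ^ -29 = 27. Stack: [27]
STORE_FAST r → r=27. Stack: []
LOAD_FAST u → push 14. Stack: [14]
RETURN_VALUE → return 14.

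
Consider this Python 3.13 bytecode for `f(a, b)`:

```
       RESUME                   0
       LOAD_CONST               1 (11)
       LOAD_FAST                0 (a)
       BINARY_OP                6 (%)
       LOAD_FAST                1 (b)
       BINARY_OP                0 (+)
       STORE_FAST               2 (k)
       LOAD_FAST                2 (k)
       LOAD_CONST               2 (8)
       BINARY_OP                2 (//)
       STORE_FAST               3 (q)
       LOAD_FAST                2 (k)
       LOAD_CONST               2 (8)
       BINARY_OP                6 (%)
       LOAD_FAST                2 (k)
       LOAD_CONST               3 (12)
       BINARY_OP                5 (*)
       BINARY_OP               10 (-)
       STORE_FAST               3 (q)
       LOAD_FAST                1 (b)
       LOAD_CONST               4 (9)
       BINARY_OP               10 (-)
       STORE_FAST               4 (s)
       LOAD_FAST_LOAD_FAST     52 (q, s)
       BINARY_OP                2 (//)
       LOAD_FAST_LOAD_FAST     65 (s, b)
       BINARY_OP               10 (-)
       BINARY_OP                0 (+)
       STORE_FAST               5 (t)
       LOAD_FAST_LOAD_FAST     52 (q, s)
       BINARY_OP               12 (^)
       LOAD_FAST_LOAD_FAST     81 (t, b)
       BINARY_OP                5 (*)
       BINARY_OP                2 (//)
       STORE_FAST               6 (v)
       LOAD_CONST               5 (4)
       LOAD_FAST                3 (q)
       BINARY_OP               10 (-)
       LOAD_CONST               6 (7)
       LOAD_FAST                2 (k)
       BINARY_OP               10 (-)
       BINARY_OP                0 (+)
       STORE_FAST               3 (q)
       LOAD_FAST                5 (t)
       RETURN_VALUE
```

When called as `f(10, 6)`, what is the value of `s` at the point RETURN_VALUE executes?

-3

LOAD_CONST → push 11. Stack: [11]
LOAD_FAST a → push 10. Stack: [11, 10]
BINARY_OP % → 11 % 10 = 1. Stack: [1]
LOAD_FAST b → push 6. Stack: [1, 6]
BINARY_OP + → 1 + 6 = 7. Stack: [7]
STORE_FAST k → k=7. Stack: []
LOAD_FAST k → push 7. Stack: [7]
LOAD_CONST → push 8. Stack: [7, 8]
BINARY_OP // → 7 // 8 = 0. Stack: [0]
STORE_FAST q → q=0. Stack: []
LOAD_FAST k → push 7. Stack: [7]
LOAD_CONST → push 8. Stack: [7, 8]
BINARY_OP % → 7 % 8 = 7. Stack: [7]
LOAD_FAST k → push 7. Stack: [7, 7]
LOAD_CONST → push 12. Stack: [7, 7, 12]
BINARY_OP * → 7 * 12 = 84. Stack: [7, 84]
BINARY_OP - → 7 - 84 = -77. Stack: [-77]
STORE_FAST q → q=-77. Stack: []
LOAD_FAST b → push 6. Stack: [6]
LOAD_CONST → push 9. Stack: [6, 9]
BINARY_OP - → 6 - 9 = -3. Stack: [-3]
STORE_FAST s → s=-3. Stack: []
LOAD_FAST_LOAD_FAST q,s → push -77,-3. Stack: [-77, -3]
BINARY_OP // → -77 // -3 = 25. Stack: [25]
LOAD_FAST_LOAD_FAST s,b → push -3,6. Stack: [25, -3, 6]
BINARY_OP - → -3 - 6 = -9. Stack: [25, -9]
BINARY_OP + → 25 + -9 = 16. Stack: [16]
STORE_FAST t → t=16. Stack: []
LOAD_FAST_LOAD_FAST q,s → push -77,-3. Stack: [-77, -3]
BINARY_OP ^ → -77 ^ -3 = 78. Stack: [78]
LOAD_FAST_LOAD_FAST t,b → push 16,6. Stack: [78, 16, 6]
BINARY_OP * → 16 * 6 = 96. Stack: [78, 96]
BINARY_OP // → 78 // 96 = 0. Stack: [0]
STORE_FAST v → v=0. Stack: []
LOAD_CONST → push 4. Stack: [4]
LOAD_FAST q → push -77. Stack: [4, -77]
BINARY_OP - → 4 - -77 = 81. Stack: [81]
LOAD_CONST → push 7. Stack: [81, 7]
LOAD_FAST k → push 7. Stack: [81, 7, 7]
BINARY_OP - → 7 - 7 = 0. Stack: [81, 0]
BINARY_OP + → 81 + 0 = 81. Stack: [81]
STORE_FAST q → q=81. Stack: []
LOAD_FAST t → push 16. Stack: [16]
RETURN_VALUE → return 16.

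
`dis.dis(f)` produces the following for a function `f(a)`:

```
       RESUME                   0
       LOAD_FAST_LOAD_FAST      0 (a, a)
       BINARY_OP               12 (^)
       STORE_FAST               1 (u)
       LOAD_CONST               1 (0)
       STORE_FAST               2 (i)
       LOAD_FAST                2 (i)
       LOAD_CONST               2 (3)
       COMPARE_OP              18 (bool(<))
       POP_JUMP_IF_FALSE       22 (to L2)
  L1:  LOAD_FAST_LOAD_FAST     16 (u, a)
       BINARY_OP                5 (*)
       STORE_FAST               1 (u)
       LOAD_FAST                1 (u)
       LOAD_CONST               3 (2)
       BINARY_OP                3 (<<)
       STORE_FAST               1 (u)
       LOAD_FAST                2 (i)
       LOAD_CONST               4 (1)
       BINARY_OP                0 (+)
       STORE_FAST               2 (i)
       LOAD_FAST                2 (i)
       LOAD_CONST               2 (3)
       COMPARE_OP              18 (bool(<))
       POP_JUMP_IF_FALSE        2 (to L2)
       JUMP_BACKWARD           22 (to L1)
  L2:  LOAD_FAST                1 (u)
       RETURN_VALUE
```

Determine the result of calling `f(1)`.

LOAD_FAST_LOAD_FAST a,a → push 1,1. Stack: [1, 1]
BINARY_OP ^ → 1 ^ 1 = 0. Stack: [0]
STORE_FAST u → u=0. Stack: []
LOAD_CONST → push 0. Stack: [0]
STORE_FAST i → i=0. Stack: []
LOAD_FAST i → push 0. Stack: [0]
LOAD_CONST → push 3. Stack: [0, 3]
COMPARE_OP bool(<) → 0 vs 3 = True. Stack: [True]
POP_JUMP_IF_FALSE → pop True; no jump. Stack: []
LOAD_FAST_LOAD_FAST u,a → push 0,1. Stack: [0, 1]
BINARY_OP * → 0 * 1 = 0. Stack: [0]
STORE_FAST u → u=0. Stack: []
LOAD_FAST u → push 0. Stack: [0]
LOAD_CONST → push 2. Stack: [0, 2]
BINARY_OP << → 0 << 2 = 0. Stack: [0]
STORE_FAST u → u=0. Stack: []
LOAD_FAST i → push 0. Stack: [0]
LOAD_CONST → push 1. Stack: [0, 1]
BINARY_OP + → 0 + 1 = 1. Stack: [1]
STORE_FAST i → i=1. Stack: []
LOAD_FAST i → push 1. Stack: [1]
LOAD_CONST → push 3. Stack: [1, 3]
COMPARE_OP bool(<) → 1 vs 3 = True. Stack: [True]
POP_JUMP_IF_FALSE → pop True; no jump. Stack: []
LOAD_FAST_LOAD_FAST u,a → push 0,1. Stack: [0, 1]
BINARY_OP * → 0 * 1 = 0. Stack: [0]
STORE_FAST u → u=0. Stack: []
LOAD_FAST u → push 0. Stack: [0]
LOAD_CONST → push 2. Stack: [0, 2]
BINARY_OP << → 0 << 2 = 0. Stack: [0]
STORE_FAST u → u=0. Stack: []
LOAD_FAST i → push 1. Stack: [1]
LOAD_CONST → push 1. Stack: [1, 1]
BINARY_OP + → 1 + 1 = 2. Stack: [2]
STORE_FAST i → i=2. Stack: []
LOAD_FAST i → push 2. Stack: [2]
LOAD_CONST → push 3. Stack: [2, 3]
COMPARE_OP bool(<) → 2 vs 3 = True. Stack: [True]
POP_JUMP_IF_FALSE → pop True; no jump. Stack: []
LOAD_FAST_LOAD_FAST u,a → push 0,1. Stack: [0, 1]
BINARY_OP * → 0 * 1 = 0. Stack: [0]
STORE_FAST u → u=0. Stack: []
LOAD_FAST u → push 0. Stack: [0]
LOAD_CONST → push 2. Stack: [0, 2]
BINARY_OP << → 0 << 2 = 0. Stack: [0]
STORE_FAST u → u=0. Stack: []
LOAD_FAST i → push 2. Stack: [2]
LOAD_CONST → push 1. Stack: [2, 1]
BINARY_OP + → 2 + 1 = 3. Stack: [3]
STORE_FAST i → i=3. Stack: []
LOAD_FAST i → push 3. Stack: [3]
LOAD_CONST → push 3. Stack: [3, 3]
COMPARE_OP bool(<) → 3 vs 3 = False. Stack: [False]
POP_JUMP_IF_FALSE → pop False; jump. Stack: []
LOAD_FAST u → push 0. Stack: [0]
RETURN_VALUE → return 0.

0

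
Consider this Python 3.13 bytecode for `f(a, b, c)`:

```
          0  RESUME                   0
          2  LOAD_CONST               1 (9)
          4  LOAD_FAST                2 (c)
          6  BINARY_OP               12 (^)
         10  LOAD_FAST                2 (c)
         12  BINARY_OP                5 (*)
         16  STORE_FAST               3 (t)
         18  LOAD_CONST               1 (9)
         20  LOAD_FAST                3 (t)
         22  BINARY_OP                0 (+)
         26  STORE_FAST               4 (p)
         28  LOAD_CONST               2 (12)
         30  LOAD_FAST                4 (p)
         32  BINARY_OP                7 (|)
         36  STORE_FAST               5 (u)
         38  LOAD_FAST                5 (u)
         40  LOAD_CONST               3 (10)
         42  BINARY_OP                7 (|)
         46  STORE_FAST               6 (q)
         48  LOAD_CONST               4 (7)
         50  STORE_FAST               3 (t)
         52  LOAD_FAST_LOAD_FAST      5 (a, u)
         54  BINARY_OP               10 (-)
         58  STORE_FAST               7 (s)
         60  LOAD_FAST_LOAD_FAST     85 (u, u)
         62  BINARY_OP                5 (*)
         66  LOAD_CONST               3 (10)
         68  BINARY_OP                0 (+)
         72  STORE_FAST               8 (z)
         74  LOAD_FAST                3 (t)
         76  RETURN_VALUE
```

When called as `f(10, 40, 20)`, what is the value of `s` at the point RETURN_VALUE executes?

LOAD_CONST → push 9. Stack: [9]
LOAD_FAST c → push 20. Stack: [9, 20]
BINARY_OP ^ → 9 ^ 20 = 29. Stack: [29]
LOAD_FAST c → push 20. Stack: [29, 20]
BINARY_OP * → 29 * 20 = 580. Stack: [580]
STORE_FAST t → t=580. Stack: []
LOAD_CONST → push 9. Stack: [9]
LOAD_FAST t → push 580. Stack: [9, 580]
BINARY_OP + → 9 + 580 = 589. Stack: [589]
STORE_FAST p → p=589. Stack: []
LOAD_CONST → push 12. Stack: [12]
LOAD_FAST p → push 589. Stack: [12, 589]
BINARY_OP | → 12 | 589 = 589. Stack: [589]
STORE_FAST u → u=589. Stack: []
LOAD_FAST u → push 589. Stack: [589]
LOAD_CONST → push 10. Stack: [589, 10]
BINARY_OP | → 589 | 10 = 591. Stack: [591]
STORE_FAST q → q=591. Stack: []
LOAD_CONST → push 7. Stack: [7]
STORE_FAST t → t=7. Stack: []
LOAD_FAST_LOAD_FAST a,u → push 10,589. Stack: [10, 589]
BINARY_OP - → 10 - 589 = -579. Stack: [-579]
STORE_FAST s → s=-579. Stack: []
LOAD_FAST_LOAD_FAST u,u → push 589,589. Stack: [589, 589]
BINARY_OP * → 589 * 589 = 346921. Stack: [346921]
LOAD_CONST → push 10. Stack: [346921, 10]
BINARY_OP + → 346921 + 10 = 346931. Stack: [346931]
STORE_FAST z → z=346931. Stack: []
LOAD_FAST t → push 7. Stack: [7]
RETURN_VALUE → return 7.

-579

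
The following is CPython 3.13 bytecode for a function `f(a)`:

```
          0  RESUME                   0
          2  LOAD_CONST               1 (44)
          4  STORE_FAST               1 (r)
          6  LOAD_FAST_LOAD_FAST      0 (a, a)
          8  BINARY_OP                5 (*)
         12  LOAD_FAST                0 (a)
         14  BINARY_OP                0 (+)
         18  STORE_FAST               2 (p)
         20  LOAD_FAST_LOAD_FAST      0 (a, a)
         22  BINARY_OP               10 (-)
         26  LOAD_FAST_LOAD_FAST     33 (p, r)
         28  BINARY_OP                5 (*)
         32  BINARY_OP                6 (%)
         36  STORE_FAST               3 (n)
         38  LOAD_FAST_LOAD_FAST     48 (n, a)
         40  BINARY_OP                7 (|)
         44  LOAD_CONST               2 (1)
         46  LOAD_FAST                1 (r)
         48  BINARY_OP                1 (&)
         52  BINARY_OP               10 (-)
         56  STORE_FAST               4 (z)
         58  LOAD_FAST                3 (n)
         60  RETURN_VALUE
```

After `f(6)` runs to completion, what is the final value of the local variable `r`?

LOAD_CONST → push 44. Stack: [44]
STORE_FAST r → r=44. Stack: []
LOAD_FAST_LOAD_FAST a,a → push 6,6. Stack: [6, 6]
BINARY_OP * → 6 * 6 = 36. Stack: [36]
LOAD_FAST a → push 6. Stack: [36, 6]
BINARY_OP + → 36 + 6 = 42. Stack: [42]
STORE_FAST p → p=42. Stack: []
LOAD_FAST_LOAD_FAST a,a → push 6,6. Stack: [6, 6]
BINARY_OP - → 6 - 6 = 0. Stack: [0]
LOAD_FAST_LOAD_FAST p,r → push 42,44. Stack: [0, 42, 44]
BINARY_OP * → 42 * 44 = 1848. Stack: [0, 1848]
BINARY_OP % → 0 % 1848 = 0. Stack: [0]
STORE_FAST n → n=0. Stack: []
LOAD_FAST_LOAD_FAST n,a → push 0,6. Stack: [0, 6]
BINARY_OP | → 0 | 6 = 6. Stack: [6]
LOAD_CONST → push 1. Stack: [6, 1]
LOAD_FAST r → push 44. Stack: [6, 1, 44]
BINARY_OP & → 1 & 44 = 0. Stack: [6, 0]
BINARY_OP - → 6 - 0 = 6. Stack: [6]
STORE_FAST z → z=6. Stack: []
LOAD_FAST n → push 0. Stack: [0]
RETURN_VALUE → return 0.

44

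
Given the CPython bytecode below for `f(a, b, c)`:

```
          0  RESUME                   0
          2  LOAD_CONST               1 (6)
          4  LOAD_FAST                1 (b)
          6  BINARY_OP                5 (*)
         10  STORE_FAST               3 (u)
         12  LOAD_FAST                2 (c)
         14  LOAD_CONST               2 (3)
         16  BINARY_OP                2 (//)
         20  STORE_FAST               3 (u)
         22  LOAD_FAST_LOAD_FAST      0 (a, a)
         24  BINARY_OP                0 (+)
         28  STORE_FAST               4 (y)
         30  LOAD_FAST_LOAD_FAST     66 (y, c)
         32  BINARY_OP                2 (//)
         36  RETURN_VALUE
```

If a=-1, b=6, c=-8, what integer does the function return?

0

LOAD_CONST → push 6. Stack: [6]
LOAD_FAST b → push 6. Stack: [6, 6]
BINARY_OP * → 6 * 6 = 36. Stack: [36]
STORE_FAST u → u=36. Stack: []
LOAD_FAST c → push -8. Stack: [-8]
LOAD_CONST → push 3. Stack: [-8, 3]
BINARY_OP // → -8 // 3 = -3. Stack: [-3]
STORE_FAST u → u=-3. Stack: []
LOAD_FAST_LOAD_FAST a,a → push -1,-1. Stack: [-1, -1]
BINARY_OP + → -1 + -1 = -2. Stack: [-2]
STORE_FAST y → y=-2. Stack: []
LOAD_FAST_LOAD_FAST y,c → push -2,-8. Stack: [-2, -8]
BINARY_OP // → -2 // -8 = 0. Stack: [0]
RETURN_VALUE → return 0.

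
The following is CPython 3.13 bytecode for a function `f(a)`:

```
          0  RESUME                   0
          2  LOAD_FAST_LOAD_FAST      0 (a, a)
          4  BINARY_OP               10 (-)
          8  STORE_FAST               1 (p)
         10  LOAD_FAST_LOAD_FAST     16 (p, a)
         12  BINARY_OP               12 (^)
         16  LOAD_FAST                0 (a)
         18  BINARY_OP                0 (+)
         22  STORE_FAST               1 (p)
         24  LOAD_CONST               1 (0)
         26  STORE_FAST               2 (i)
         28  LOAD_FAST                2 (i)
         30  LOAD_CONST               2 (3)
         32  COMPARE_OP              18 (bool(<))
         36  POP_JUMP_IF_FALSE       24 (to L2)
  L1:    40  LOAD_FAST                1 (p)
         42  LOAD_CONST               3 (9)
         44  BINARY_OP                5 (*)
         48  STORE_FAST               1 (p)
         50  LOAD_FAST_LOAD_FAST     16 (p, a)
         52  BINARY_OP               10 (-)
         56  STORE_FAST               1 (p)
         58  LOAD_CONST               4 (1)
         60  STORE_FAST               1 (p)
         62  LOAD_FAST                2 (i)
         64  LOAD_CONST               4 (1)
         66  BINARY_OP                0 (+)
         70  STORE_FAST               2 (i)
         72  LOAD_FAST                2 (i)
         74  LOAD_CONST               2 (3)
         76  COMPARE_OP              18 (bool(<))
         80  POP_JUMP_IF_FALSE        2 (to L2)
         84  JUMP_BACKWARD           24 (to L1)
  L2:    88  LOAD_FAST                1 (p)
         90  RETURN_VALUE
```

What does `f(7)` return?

1

LOAD_FAST_LOAD_FAST a,a → push 7,7. Stack: [7, 7]
BINARY_OP - → 7 - 7 = 0. Stack: [0]
STORE_FAST p → p=0. Stack: []
LOAD_FAST_LOAD_FAST p,a → push 0,7. Stack: [0, 7]
BINARY_OP ^ → 0 ^ 7 = 7. Stack: [7]
LOAD_FAST a → push 7. Stack: [7, 7]
BINARY_OP + → 7 + 7 = 14. Stack: [14]
STORE_FAST p → p=14. Stack: []
LOAD_CONST → push 0. Stack: [0]
STORE_FAST i → i=0. Stack: []
LOAD_FAST i → push 0. Stack: [0]
LOAD_CONST → push 3. Stack: [0, 3]
COMPARE_OP bool(<) → 0 vs 3 = True. Stack: [True]
POP_JUMP_IF_FALSE → pop True; no jump. Stack: []
LOAD_FAST p → push 14. Stack: [14]
LOAD_CONST → push 9. Stack: [14, 9]
BINARY_OP * → 14 * 9 = 126. Stack: [126]
STORE_FAST p → p=126. Stack: []
LOAD_FAST_LOAD_FAST p,a → push 126,7. Stack: [126, 7]
BINARY_OP - → 126 - 7 = 119. Stack: [119]
STORE_FAST p → p=119. Stack: []
LOAD_CONST → push 1. Stack: [1]
STORE_FAST p → p=1. Stack: []
LOAD_FAST i → push 0. Stack: [0]
LOAD_CONST → push 1. Stack: [0, 1]
BINARY_OP + → 0 + 1 = 1. Stack: [1]
STORE_FAST i → i=1. Stack: []
LOAD_FAST i → push 1. Stack: [1]
LOAD_CONST → push 3. Stack: [1, 3]
COMPARE_OP bool(<) → 1 vs 3 = True. Stack: [True]
POP_JUMP_IF_FALSE → pop True; no jump. Stack: []
LOAD_FAST p → push 1. Stack: [1]
LOAD_CONST → push 9. Stack: [1, 9]
BINARY_OP * → 1 * 9 = 9. Stack: [9]
STORE_FAST p → p=9. Stack: []
LOAD_FAST_LOAD_FAST p,a → push 9,7. Stack: [9, 7]
BINARY_OP - → 9 - 7 = 2. Stack: [2]
STORE_FAST p → p=2. Stack: []
LOAD_CONST → push 1. Stack: [1]
STORE_FAST p → p=1. Stack: []
LOAD_FAST i → push 1. Stack: [1]
LOAD_CONST → push 1. Stack: [1, 1]
BINARY_OP + → 1 + 1 = 2. Stack: [2]
STORE_FAST i → i=2. Stack: []
LOAD_FAST i → push 2. Stack: [2]
LOAD_CONST → push 3. Stack: [2, 3]
COMPARE_OP bool(<) → 2 vs 3 = True. Stack: [True]
POP_JUMP_IF_FALSE → pop True; no jump. Stack: []
LOAD_FAST p → push 1. Stack: [1]
LOAD_CONST → push 9. Stack: [1, 9]
BINARY_OP * → 1 * 9 = 9. Stack: [9]
STORE_FAST p → p=9. Stack: []
LOAD_FAST_LOAD_FAST p,a → push 9,7. Stack: [9, 7]
BINARY_OP - → 9 - 7 = 2. Stack: [2]
STORE_FAST p → p=2. Stack: []
LOAD_CONST → push 1. Stack: [1]
STORE_FAST p → p=1. Stack: []
LOAD_FAST i → push 2. Stack: [2]
LOAD_CONST → push 1. Stack: [2, 1]
BINARY_OP + → 2 + 1 = 3. Stack: [3]
STORE_FAST i → i=3. Stack: []
LOAD_FAST i → push 3. Stack: [3]
LOAD_CONST → push 3. Stack: [3, 3]
COMPARE_OP bool(<) → 3 vs 3 = False. Stack: [False]
POP_JUMP_IF_FALSE → pop False; jump. Stack: []
LOAD_FAST p → push 1. Stack: [1]
RETURN_VALUE → return 1.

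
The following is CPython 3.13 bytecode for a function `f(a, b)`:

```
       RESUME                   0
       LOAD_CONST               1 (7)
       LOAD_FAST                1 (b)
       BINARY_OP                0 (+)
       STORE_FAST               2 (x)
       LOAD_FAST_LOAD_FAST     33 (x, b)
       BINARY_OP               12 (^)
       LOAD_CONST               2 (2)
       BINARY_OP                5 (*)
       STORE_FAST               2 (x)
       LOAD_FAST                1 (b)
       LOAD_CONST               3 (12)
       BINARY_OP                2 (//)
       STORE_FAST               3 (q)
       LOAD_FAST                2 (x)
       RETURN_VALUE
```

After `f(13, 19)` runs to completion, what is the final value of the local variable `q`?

LOAD_CONST → push 7. Stack: [7]
LOAD_FAST b → push 19. Stack: [7, 19]
BINARY_OP + → 7 + 19 = 26. Stack: [26]
STORE_FAST x → x=26. Stack: []
LOAD_FAST_LOAD_FAST x,b → push 26,19. Stack: [26, 19]
BINARY_OP ^ → 26 ^ 19 = 9. Stack: [9]
LOAD_CONST → push 2. Stack: [9, 2]
BINARY_OP * → 9 * 2 = 18. Stack: [18]
STORE_FAST x → x=18. Stack: []
LOAD_FAST b → push 19. Stack: [19]
LOAD_CONST → push 12. Stack: [19, 12]
BINARY_OP // → 19 // 12 = 1. Stack: [1]
STORE_FAST q → q=1. Stack: []
LOAD_FAST x → push 18. Stack: [18]
RETURN_VALUE → return 18.

1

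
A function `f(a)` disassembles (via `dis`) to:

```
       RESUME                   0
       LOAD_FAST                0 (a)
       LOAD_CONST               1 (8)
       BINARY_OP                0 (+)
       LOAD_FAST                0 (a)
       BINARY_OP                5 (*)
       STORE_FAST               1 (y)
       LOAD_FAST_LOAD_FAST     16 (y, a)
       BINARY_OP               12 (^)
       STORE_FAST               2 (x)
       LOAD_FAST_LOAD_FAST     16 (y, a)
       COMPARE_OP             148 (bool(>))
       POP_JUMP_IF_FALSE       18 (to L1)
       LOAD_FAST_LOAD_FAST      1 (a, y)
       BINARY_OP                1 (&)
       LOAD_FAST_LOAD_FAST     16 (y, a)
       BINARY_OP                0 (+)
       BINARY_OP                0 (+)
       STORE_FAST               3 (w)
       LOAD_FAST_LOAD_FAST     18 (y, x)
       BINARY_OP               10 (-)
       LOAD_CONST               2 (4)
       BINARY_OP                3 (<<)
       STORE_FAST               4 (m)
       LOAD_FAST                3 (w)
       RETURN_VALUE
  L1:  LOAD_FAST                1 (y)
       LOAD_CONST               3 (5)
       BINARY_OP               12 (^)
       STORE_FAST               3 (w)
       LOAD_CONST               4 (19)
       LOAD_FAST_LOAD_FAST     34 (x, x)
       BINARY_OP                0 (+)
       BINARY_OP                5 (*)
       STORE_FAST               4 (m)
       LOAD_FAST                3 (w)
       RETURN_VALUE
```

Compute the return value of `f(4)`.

LOAD_FAST a → push 4. Stack: [4]
LOAD_CONST → push 8. Stack: [4, 8]
BINARY_OP + → 4 + 8 = 12. Stack: [12]
LOAD_FAST a → push 4. Stack: [12, 4]
BINARY_OP * → 12 * 4 = 48. Stack: [48]
STORE_FAST y → y=48. Stack: []
LOAD_FAST_LOAD_FAST y,a → push 48,4. Stack: [48, 4]
BINARY_OP ^ → 48 ^ 4 = 52. Stack: [52]
STORE_FAST x → x=52. Stack: []
LOAD_FAST_LOAD_FAST y,a → push 48,4. Stack: [48, 4]
COMPARE_OP bool(>) → 48 vs 4 = True. Stack: [True]
POP_JUMP_IF_FALSE → pop True; no jump. Stack: []
LOAD_FAST_LOAD_FAST a,y → push 4,48. Stack: [4, 48]
BINARY_OP & → 4 & 48 = 0. Stack: [0]
LOAD_FAST_LOAD_FAST y,a → push 48,4. Stack: [0, 48, 4]
BINARY_OP + → 48 + 4 = 52. Stack: [0, 52]
BINARY_OP + → 0 + 52 = 52. Stack: [52]
STORE_FAST w → w=52. Stack: []
LOAD_FAST_LOAD_FAST y,x → push 48,52. Stack: [48, 52]
BINARY_OP - → 48 - 52 = -4. Stack: [-4]
LOAD_CONST → push 4. Stack: [-4, 4]
BINARY_OP << → -4 << 4 = -64. Stack: [-64]
STORE_FAST m → m=-64. Stack: []
LOAD_FAST w → push 52. Stack: [52]
RETURN_VALUE → return 52.

52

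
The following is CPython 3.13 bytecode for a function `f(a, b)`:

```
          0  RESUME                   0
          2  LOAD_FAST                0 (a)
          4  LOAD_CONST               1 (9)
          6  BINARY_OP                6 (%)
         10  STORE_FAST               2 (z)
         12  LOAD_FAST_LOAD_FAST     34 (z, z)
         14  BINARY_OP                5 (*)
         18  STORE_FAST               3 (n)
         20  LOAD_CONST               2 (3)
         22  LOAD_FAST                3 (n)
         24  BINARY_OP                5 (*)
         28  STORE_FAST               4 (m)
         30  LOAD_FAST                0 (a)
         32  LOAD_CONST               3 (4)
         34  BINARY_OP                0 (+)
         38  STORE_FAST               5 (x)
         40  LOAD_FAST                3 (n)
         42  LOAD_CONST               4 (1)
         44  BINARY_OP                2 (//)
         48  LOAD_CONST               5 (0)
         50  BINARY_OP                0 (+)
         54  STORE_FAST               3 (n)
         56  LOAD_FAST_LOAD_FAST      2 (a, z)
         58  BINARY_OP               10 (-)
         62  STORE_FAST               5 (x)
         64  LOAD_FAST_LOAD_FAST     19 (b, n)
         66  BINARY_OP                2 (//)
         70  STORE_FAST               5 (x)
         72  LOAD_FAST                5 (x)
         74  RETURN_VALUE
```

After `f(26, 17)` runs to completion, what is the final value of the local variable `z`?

8

LOAD_FAST a → push 26. Stack: [26]
LOAD_CONST → push 9. Stack: [26, 9]
BINARY_OP % → 26 % 9 = 8. Stack: [8]
STORE_FAST z → z=8. Stack: []
LOAD_FAST_LOAD_FAST z,z → push 8,8. Stack: [8, 8]
BINARY_OP * → 8 * 8 = 64. Stack: [64]
STORE_FAST n → n=64. Stack: []
LOAD_CONST → push 3. Stack: [3]
LOAD_FAST n → push 64. Stack: [3, 64]
BINARY_OP * → 3 * 64 = 192. Stack: [192]
STORE_FAST m → m=192. Stack: []
LOAD_FAST a → push 26. Stack: [26]
LOAD_CONST → push 4. Stack: [26, 4]
BINARY_OP + → 26 + 4 = 30. Stack: [30]
STORE_FAST x → x=30. Stack: []
LOAD_FAST n → push 64. Stack: [64]
LOAD_CONST → push 1. Stack: [64, 1]
BINARY_OP // → 64 // 1 = 64. Stack: [64]
LOAD_CONST → push 0. Stack: [64, 0]
BINARY_OP + → 64 + 0 = 64. Stack: [64]
STORE_FAST n → n=64. Stack: []
LOAD_FAST_LOAD_FAST a,z → push 26,8. Stack: [26, 8]
BINARY_OP - → 26 - 8 = 18. Stack: [18]
STORE_FAST x → x=18. Stack: []
LOAD_FAST_LOAD_FAST b,n → push 17,64. Stack: [17, 64]
BINARY_OP // → 17 // 64 = 0. Stack: [0]
STORE_FAST x → x=0. Stack: []
LOAD_FAST x → push 0. Stack: [0]
RETURN_VALUE → return 0.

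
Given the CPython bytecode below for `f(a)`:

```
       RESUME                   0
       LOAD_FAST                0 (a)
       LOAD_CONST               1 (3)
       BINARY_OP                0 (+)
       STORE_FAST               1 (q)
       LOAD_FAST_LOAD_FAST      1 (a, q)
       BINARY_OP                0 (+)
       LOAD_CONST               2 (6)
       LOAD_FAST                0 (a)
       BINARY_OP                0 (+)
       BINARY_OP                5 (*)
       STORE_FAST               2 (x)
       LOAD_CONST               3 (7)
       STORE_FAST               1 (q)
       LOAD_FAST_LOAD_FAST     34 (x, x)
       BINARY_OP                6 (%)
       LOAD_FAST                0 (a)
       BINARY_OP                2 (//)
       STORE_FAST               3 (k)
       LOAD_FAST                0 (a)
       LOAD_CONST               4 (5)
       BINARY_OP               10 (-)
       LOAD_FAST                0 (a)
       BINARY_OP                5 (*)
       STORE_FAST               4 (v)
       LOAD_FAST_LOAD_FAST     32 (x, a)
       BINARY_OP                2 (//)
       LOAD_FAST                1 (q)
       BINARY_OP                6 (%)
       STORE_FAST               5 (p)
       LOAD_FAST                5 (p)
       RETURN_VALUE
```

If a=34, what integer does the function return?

6

LOAD_FAST a → push 34. Stack: [34]
LOAD_CONST → push 3. Stack: [34, 3]
BINARY_OP + → 34 + 3 = 37. Stack: [37]
STORE_FAST q → q=37. Stack: []
LOAD_FAST_LOAD_FAST a,q → push 34,37. Stack: [34, 37]
BINARY_OP + → 34 + 37 = 71. Stack: [71]
LOAD_CONST → push 6. Stack: [71, 6]
LOAD_FAST a → push 34. Stack: [71, 6, 34]
BINARY_OP + → 6 + 34 = 40. Stack: [71, 40]
BINARY_OP * → 71 * 40 = 2840. Stack: [2840]
STORE_FAST x → x=2840. Stack: []
LOAD_CONST → push 7. Stack: [7]
STORE_FAST q → q=7. Stack: []
LOAD_FAST_LOAD_FAST x,x → push 2840,2840. Stack: [2840, 2840]
BINARY_OP % → 2840 % 2840 = 0. Stack: [0]
LOAD_FAST a → push 34. Stack: [0, 34]
BINARY_OP // → 0 // 34 = 0. Stack: [0]
STORE_FAST k → k=0. Stack: []
LOAD_FAST a → push 34. Stack: [34]
LOAD_CONST → push 5. Stack: [34, 5]
BINARY_OP - → 34 - 5 = 29. Stack: [29]
LOAD_FAST a → push 34. Stack: [29, 34]
BINARY_OP * → 29 * 34 = 986. Stack: [986]
STORE_FAST v → v=986. Stack: []
LOAD_FAST_LOAD_FAST x,a → push 2840,34. Stack: [2840, 34]
BINARY_OP // → 2840 // 34 = 83. Stack: [83]
LOAD_FAST q → push 7. Stack: [83, 7]
BINARY_OP % → 83 % 7 = 6. Stack: [6]
STORE_FAST p → p=6. Stack: []
LOAD_FAST p → push 6. Stack: [6]
RETURN_VALUE → return 6.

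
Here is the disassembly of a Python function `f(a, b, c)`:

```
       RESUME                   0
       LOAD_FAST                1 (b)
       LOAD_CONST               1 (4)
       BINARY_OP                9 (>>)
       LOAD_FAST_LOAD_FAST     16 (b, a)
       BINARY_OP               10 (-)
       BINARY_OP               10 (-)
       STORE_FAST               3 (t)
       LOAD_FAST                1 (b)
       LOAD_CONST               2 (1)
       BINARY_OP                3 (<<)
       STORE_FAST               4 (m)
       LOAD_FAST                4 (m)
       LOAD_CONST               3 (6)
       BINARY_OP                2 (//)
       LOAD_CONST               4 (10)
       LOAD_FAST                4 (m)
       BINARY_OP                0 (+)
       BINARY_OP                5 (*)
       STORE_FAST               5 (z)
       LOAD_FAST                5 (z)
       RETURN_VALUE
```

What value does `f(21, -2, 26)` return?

LOAD_FAST b → push -2. Stack: [-2]
LOAD_CONST → push 4. Stack: [-2, 4]
BINARY_OP >> → -2 >> 4 = -1. Stack: [-1]
LOAD_FAST_LOAD_FAST b,a → push -2,21. Stack: [-1, -2, 21]
BINARY_OP - → -2 - 21 = -23. Stack: [-1, -23]
BINARY_OP - → -1 - -23 = 22. Stack: [22]
STORE_FAST t → t=22. Stack: []
LOAD_FAST b → push -2. Stack: [-2]
LOAD_CONST → push 1. Stack: [-2, 1]
BINARY_OP << → -2 << 1 = -4. Stack: [-4]
STORE_FAST m → m=-4. Stack: []
LOAD_FAST m → push -4. Stack: [-4]
LOAD_CONST → push 6. Stack: [-4, 6]
BINARY_OP // → -4 // 6 = -1. Stack: [-1]
LOAD_CONST → push 10. Stack: [-1, 10]
LOAD_FAST m → push -4. Stack: [-1, 10, -4]
BINARY_OP + → 10 + -4 = 6. Stack: [-1, 6]
BINARY_OP * → -1 * 6 = -6. Stack: [-6]
STORE_FAST z → z=-6. Stack: []
LOAD_FAST z → push -6. Stack: [-6]
RETURN_VALUE → return -6.

-6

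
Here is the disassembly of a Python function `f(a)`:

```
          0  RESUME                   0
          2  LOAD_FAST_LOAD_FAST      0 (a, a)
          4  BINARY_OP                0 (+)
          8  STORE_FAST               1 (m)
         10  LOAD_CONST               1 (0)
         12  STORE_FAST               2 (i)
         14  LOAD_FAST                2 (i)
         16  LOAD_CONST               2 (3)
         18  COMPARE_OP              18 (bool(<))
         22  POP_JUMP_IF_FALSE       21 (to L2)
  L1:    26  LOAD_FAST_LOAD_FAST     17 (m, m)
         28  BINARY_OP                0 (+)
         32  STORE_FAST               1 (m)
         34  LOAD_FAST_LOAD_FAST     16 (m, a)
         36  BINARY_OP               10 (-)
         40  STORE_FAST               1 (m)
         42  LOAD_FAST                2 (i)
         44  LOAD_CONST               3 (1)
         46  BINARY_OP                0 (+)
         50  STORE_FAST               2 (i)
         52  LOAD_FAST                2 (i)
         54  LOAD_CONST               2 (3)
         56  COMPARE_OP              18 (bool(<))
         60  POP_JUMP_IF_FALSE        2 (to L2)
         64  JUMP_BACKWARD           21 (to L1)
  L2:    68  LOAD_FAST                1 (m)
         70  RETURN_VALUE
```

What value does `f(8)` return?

72

LOAD_FAST_LOAD_FAST a,a → push 8,8. Stack: [8, 8]
BINARY_OP + → 8 + 8 = 16. Stack: [16]
STORE_FAST m → m=16. Stack: []
LOAD_CONST → push 0. Stack: [0]
STORE_FAST i → i=0. Stack: []
LOAD_FAST i → push 0. Stack: [0]
LOAD_CONST → push 3. Stack: [0, 3]
COMPARE_OP bool(<) → 0 vs 3 = True. Stack: [True]
POP_JUMP_IF_FALSE → pop True; no jump. Stack: []
LOAD_FAST_LOAD_FAST m,m → push 16,16. Stack: [16, 16]
BINARY_OP + → 16 + 16 = 32. Stack: [32]
STORE_FAST m → m=32. Stack: []
LOAD_FAST_LOAD_FAST m,a → push 32,8. Stack: [32, 8]
BINARY_OP - → 32 - 8 = 24. Stack: [24]
STORE_FAST m → m=24. Stack: []
LOAD_FAST i → push 0. Stack: [0]
LOAD_CONST → push 1. Stack: [0, 1]
BINARY_OP + → 0 + 1 = 1. Stack: [1]
STORE_FAST i → i=1. Stack: []
LOAD_FAST i → push 1. Stack: [1]
LOAD_CONST → push 3. Stack: [1, 3]
COMPARE_OP bool(<) → 1 vs 3 = True. Stack: [True]
POP_JUMP_IF_FALSE → pop True; no jump. Stack: []
LOAD_FAST_LOAD_FAST m,m → push 24,24. Stack: [24, 24]
BINARY_OP + → 24 + 24 = 48. Stack: [48]
STORE_FAST m → m=48. Stack: []
LOAD_FAST_LOAD_FAST m,a → push 48,8. Stack: [48, 8]
BINARY_OP - → 48 - 8 = 40. Stack: [40]
STORE_FAST m → m=40. Stack: []
LOAD_FAST i → push 1. Stack: [1]
LOAD_CONST → push 1. Stack: [1, 1]
BINARY_OP + → 1 + 1 = 2. Stack: [2]
STORE_FAST i → i=2. Stack: []
LOAD_FAST i → push 2. Stack: [2]
LOAD_CONST → push 3. Stack: [2, 3]
COMPARE_OP bool(<) → 2 vs 3 = True. Stack: [True]
POP_JUMP_IF_FALSE → pop True; no jump. Stack: []
LOAD_FAST_LOAD_FAST m,m → push 40,40. Stack: [40, 40]
BINARY_OP + → 40 + 40 = 80. Stack: [80]
STORE_FAST m → m=80. Stack: []
LOAD_FAST_LOAD_FAST m,a → push 80,8. Stack: [80, 8]
BINARY_OP - → 80 - 8 = 72. Stack: [72]
STORE_FAST m → m=72. Stack: []
LOAD_FAST i → push 2. Stack: [2]
LOAD_CONST → push 1. Stack: [2, 1]
BINARY_OP + → 2 + 1 = 3. Stack: [3]
STORE_FAST i → i=3. Stack: []
LOAD_FAST i → push 3. Stack: [3]
LOAD_CONST → push 3. Stack: [3, 3]
COMPARE_OP bool(<) → 3 vs 3 = False. Stack: [False]
POP_JUMP_IF_FALSE → pop False; jump. Stack: []
LOAD_FAST m → push 72. Stack: [72]
RETURN_VALUE → return 72.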